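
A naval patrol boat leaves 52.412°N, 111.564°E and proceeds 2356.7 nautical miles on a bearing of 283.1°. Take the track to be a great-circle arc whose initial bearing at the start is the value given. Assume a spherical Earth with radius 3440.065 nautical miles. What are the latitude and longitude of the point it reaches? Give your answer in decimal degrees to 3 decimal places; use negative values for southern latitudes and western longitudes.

latitude 44.516°, longitude 51.767°

The arc subtends δ = 2356.7/3440.065 = 0.685074 rad at the centre.
With φ₁ = 52.412° = 0.914762 rad and θ = 283.1° = 4.941027 rad:
Applying the spherical law of cosines for sides, sin φ₂ = sin φ₁ cos δ + cos φ₁ sin δ cos θ = 0.701103, so φ₂ = 44.516°.
Δλ = atan2( sin θ sin δ cos φ₁ , cos δ − sin φ₁ sin φ₂ ) = atan2(-0.375908, 0.218806) = -1.043663 rad = -59.797°.
Hence λ₂ = 111.564° + -59.797° = 51.767°.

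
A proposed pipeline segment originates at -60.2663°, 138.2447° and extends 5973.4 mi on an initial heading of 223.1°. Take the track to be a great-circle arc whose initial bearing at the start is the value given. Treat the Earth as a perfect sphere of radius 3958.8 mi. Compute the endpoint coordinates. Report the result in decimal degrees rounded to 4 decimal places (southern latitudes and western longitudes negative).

latitude -24.5297°, longitude 6.8023°

Angular distance δ = d/R = 5973.4 / 3958.8 = 1.508892 rad.
Converting: φ₁ = -1.051845 rad, θ = 3.893830 rad.
Destination latitude: φ₂ = arcsin( sin φ₁ cos δ + cos φ₁ sin δ cos θ ) = arcsin(-0.415165) = -24.5297°.
For the longitude increment, Δλ = atan2( sin θ sin δ cos φ₁, cos δ − sin φ₁ sin φ₂ ) = atan2(-0.338234, -0.298639) = -131.4424°.
λ₂ = 138.2447° + -131.4424° = 6.8023°.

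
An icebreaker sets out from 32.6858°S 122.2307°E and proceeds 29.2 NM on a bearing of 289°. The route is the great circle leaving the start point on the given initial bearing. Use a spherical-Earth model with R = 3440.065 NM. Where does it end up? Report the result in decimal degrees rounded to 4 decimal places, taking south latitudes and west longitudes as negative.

latitude -32.5263°, longitude 121.6853°

Angular distance δ = d/R = 29.2 / 3440.065 = 0.008488 rad.
With φ₁ = -32.6858° = -0.570475 rad and θ = 289° = 5.044002 rad:
sin φ₂ = sin φ₁ cos δ + cos φ₁ sin δ cos θ = (-0.540032)(0.999964) + (0.841645)(0.008488)(0.325568) = -0.537686
φ₂ = asin(-0.537686) = -0.567691 rad = -32.5263°.
For the longitude increment, Δλ = atan2( sin θ sin δ cos φ₁, cos δ − sin φ₁ sin φ₂ ) = atan2(-0.006755, 0.709596) = -0.5454°.
λ₂ = λ₁ + Δλ = 121.6853°.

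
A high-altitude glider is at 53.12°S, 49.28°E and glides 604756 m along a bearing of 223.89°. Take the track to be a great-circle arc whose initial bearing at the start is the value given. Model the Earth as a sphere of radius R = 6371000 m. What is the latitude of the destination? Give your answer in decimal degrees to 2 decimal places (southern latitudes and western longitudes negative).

latitude -56.85°

δ = 604756/6371000 = 0.094923 rad (5.4387°).
With φ₁ = -53.12° = -0.927119 rad and θ = 223.89° = 3.907618 rad:
Destination latitude: φ₂ = arcsin( sin φ₁ cos δ + cos φ₁ sin δ cos θ ) = arcsin(-0.837286) = -56.85°.
For the longitude increment, Δλ = atan2( sin θ sin δ cos φ₁, cos δ − sin φ₁ sin φ₂ ) = atan2(-0.039435, 0.325758) = -6.90°.
λ₂ = 49.28° + -6.90° = 42.38°.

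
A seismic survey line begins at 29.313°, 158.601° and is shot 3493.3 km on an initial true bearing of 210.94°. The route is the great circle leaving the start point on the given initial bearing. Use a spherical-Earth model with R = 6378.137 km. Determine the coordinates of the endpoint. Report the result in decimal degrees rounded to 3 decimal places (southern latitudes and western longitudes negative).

latitude 1.635°, longitude 143.066°

δ = 3493.3/6378.137 = 0.547699 rad (31.3808°).
Start latitude φ₁ = 0.511608 rad; initial bearing θ = 3.681598 rad.
sin φ₂ = sin φ₁ cos δ + cos φ₁ sin δ cos θ = (0.489580)(0.853725) + (0.871958)(0.520724)(-0.857706) = 0.028526
φ₂ = asin(0.028526) = 0.028529 rad = 1.635°.
Δλ = atan2( sin θ sin δ cos φ₁ , cos δ − sin φ₁ sin φ₂ ) = atan2(-0.233445, 0.839759) = -0.271144 rad = -15.535°.
λ₂ = 158.601° + -15.535° = 143.066°.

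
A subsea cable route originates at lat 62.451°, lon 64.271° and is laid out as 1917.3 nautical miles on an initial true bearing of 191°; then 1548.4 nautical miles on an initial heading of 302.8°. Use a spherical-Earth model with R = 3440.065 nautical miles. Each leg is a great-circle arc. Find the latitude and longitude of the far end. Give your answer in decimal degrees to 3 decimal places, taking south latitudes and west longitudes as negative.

Apply the spherical direct solution leg by leg, carrying full precision between legs.
Leg 1: from (62.451°, 64.271°), δ = 1917.3/3440.065 = 0.557344 rad, θ = 191° → φ = 30.817°, λ = 57.522°.
Leg 2: from (30.817°, 57.522°), δ = 1548.4/3440.065 = 0.450108 rad, θ = 302.8° → φ = 41.581°, λ = 28.255°.

latitude 41.581°, longitude 28.255°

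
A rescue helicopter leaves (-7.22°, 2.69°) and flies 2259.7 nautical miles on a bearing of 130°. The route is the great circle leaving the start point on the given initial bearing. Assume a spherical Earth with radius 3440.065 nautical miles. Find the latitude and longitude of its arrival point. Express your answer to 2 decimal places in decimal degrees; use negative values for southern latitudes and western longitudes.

latitude -29.27°, longitude 35.12°

Angular distance δ = d/R = 2259.7 / 3440.065 = 0.656877 rad.
Start latitude φ₁ = -0.126013 rad; initial bearing θ = 2.268928 rad.
Destination latitude: φ₂ = arcsin( sin φ₁ cos δ + cos φ₁ sin δ cos θ ) = arcsin(-0.488930) = -29.27°.
Then Δλ = atan2(0.464074, 0.730455) = 0.565987 rad, from sin θ sin δ cos φ₁ over cos δ − sin φ₁ sin φ₂.
λ₂ = λ₁ + Δλ = 35.12°.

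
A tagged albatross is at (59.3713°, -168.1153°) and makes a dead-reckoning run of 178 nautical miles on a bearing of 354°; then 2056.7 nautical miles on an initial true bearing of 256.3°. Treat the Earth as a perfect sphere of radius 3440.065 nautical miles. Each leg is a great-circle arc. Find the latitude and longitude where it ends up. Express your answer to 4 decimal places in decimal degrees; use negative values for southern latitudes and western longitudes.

Apply the spherical direct solution leg by leg, carrying full precision between legs.
Leg 1: from (59.3713°, -168.1153°), δ = 178/3440.065 = 0.051743 rad, θ = 354° → φ = 62.3182°, λ = -168.7821°.
Leg 2: from (62.3182°, -168.7821°), δ = 2056.7/3440.065 = 0.597867 rad, θ = 256.3° → φ = 42.0672°, λ = 143.7703°.

latitude 42.0672°, longitude 143.7703°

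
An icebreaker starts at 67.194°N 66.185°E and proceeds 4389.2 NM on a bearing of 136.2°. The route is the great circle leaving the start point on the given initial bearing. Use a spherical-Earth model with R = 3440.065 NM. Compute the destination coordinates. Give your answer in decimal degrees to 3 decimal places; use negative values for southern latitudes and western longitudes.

The arc subtends δ = 4389.2/3440.065 = 1.275906 rad at the centre.
Converting: φ₁ = 1.172757 rad, θ = 2.377138 rad.
Applying the spherical law of cosines for sides, sin φ₂ = sin φ₁ cos δ + cos φ₁ sin δ cos θ = 0.000227, so φ₂ = 0.013°.
Then Δλ = atan2(0.256702, 0.290426) = 0.723839 rad, from sin θ sin δ cos φ₁ over cos δ − sin φ₁ sin φ₂.
Hence λ₂ = 66.185° + 41.473° = 107.658°.

latitude 0.013°, longitude 107.658°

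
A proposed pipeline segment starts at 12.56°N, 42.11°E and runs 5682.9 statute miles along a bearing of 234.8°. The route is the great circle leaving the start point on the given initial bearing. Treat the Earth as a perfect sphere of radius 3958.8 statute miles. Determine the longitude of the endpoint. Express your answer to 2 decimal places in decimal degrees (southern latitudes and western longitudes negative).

longitude -30.35°

Central angle δ = d/R = 1.435511 rad.
Converting: φ₁ = 0.219213 rad, θ = 4.098033 rad.
sin φ₂ = sin φ₁ cos δ + cos φ₁ sin δ cos θ = (0.217462)(0.134873) + (0.976069)(0.990863)(-0.576432) = -0.528167
φ₂ = asin(-0.528167) = -0.556440 rad = -31.88°.
For the longitude increment, Δλ = atan2( sin θ sin δ cos φ₁, cos δ − sin φ₁ sin φ₂ ) = atan2(-0.790302, 0.249729) = -72.46°.
λ₂ = 42.11° + -72.46° = -30.35°.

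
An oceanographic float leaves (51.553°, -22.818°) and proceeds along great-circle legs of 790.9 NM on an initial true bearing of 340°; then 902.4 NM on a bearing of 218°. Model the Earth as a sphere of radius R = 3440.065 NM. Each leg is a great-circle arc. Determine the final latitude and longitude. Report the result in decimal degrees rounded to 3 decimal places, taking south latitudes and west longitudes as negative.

Apply the spherical direct solution leg by leg, carrying full precision between legs.
Leg 1: from (51.553°, -22.818°), δ = 790.9/3440.065 = 0.229908 rad, θ = 340° → φ = 63.602°, λ = -32.915°.
Leg 2: from (63.602°, -32.915°), δ = 902.4/3440.065 = 0.262321 rad, θ = 218° → φ = 50.736°, λ = -47.526°.

latitude 50.736°, longitude -47.526°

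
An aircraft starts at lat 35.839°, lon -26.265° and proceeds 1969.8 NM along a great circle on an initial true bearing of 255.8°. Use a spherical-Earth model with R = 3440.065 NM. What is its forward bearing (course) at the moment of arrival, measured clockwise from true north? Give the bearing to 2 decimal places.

final bearing 238.35°

The arc subtends δ = 1969.8/3440.065 = 0.572605 rad at the centre.
With φ₁ = 35.839° = 0.625509 rad and θ = 255.8° = 4.464552 rad:
sin φ₂ = sin φ₁ cos δ + cos φ₁ sin δ cos θ = (0.585510)(0.840492) + (0.810665)(0.541824)(-0.245307) = 0.384368
φ₂ = asin(0.384368) = 0.394523 rad = 22.605°.
Then Δλ = atan2(-0.425817, 0.615441) = -0.605262 rad, from sin θ sin δ cos φ₁ over cos δ − sin φ₁ sin φ₂.
λ₂ = -26.265° + -34.679° = -60.944°.
The forward bearing on arrival equals the back-azimuth from the destination plus 180°.
Back-azimuth from P₂ (22.60°, -60.94°) to P₁ (35.84°, -26.27°), with Δλ' = λ₁ − λ₂ = 34.68°: atan2( sin Δλ' cos φ₁ , cos φ₂ sin φ₁ − sin φ₂ cos φ₁ cos Δλ' ) = 58.35°.
Final bearing = (58.35° + 180°) mod 360° = 238.35°.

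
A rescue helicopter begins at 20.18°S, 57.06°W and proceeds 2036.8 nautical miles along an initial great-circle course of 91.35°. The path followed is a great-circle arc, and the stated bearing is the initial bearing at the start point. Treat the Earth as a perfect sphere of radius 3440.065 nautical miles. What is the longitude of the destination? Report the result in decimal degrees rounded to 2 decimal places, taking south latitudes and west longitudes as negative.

longitude -21.28°

Angular distance δ = d/R = 2036.8 / 3440.065 = 0.592082 rad.
With φ₁ = -20.18° = -0.352207 rad and θ = 91.35° = 1.594358 rad:
Destination latitude: φ₂ = arcsin( sin φ₁ cos δ + cos φ₁ sin δ cos θ ) = arcsin(-0.298591) = -17.37°.
Then Δλ = atan2(0.523685, 0.726775) = 0.624392 rad, from sin θ sin δ cos φ₁ over cos δ − sin φ₁ sin φ₂.
Hence λ₂ = -57.06° + 35.78° = -21.28°.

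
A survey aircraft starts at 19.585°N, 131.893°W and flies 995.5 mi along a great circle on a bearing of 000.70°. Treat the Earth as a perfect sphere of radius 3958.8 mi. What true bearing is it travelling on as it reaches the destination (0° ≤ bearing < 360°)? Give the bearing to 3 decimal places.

The arc subtends δ = 995.5/3958.8 = 0.251465 rad at the centre.
With φ₁ = 19.585° = 0.341823 rad and θ = 0.7° = 0.012217 rad:
Destination latitude: φ₂ = arcsin( sin φ₁ cos δ + cos φ₁ sin δ cos θ ) = arcsin(0.559073) = 33.992°.
Then Δλ = atan2(0.002864, 0.781145) = 0.003666 rad, from sin θ sin δ cos φ₁ over cos δ − sin φ₁ sin φ₂.
λ₂ = λ₁ + Δλ = -131.683°.
The forward bearing on arrival equals the back-azimuth from the destination plus 180°.
Back-azimuth from P₂ (33.992°, -131.683°) to P₁ (19.585°, -131.893°), with Δλ' = λ₁ − λ₂ = -0.210°: atan2( sin Δλ' cos φ₁ , cos φ₂ sin φ₁ − sin φ₂ cos φ₁ cos Δλ' ) = 180.795°.
Final bearing = (180.795° + 180°) mod 360° = 0.795°.

final bearing 0.795°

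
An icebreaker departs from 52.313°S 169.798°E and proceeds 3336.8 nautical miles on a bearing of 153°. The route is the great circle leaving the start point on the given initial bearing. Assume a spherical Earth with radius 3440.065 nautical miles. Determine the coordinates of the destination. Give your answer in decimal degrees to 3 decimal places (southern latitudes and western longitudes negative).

latitude -63.726°, longitude -67.980°

Central angle δ = d/R = 0.969982 rad.
Start latitude φ₁ = -0.913034 rad; initial bearing θ = 2.670354 rad.
Applying the spherical law of cosines for sides, sin φ₂ = sin φ₁ cos δ + cos φ₁ sin δ cos θ = -0.896690, so φ₂ = -63.726°.
Δλ = atan2( sin θ sin δ cos φ₁ , cos δ − sin φ₁ sin φ₂ ) = atan2(0.228941, -0.144292) = 2.133169 rad = 122.222°.
λ₂ = 169.798° + 122.222° = 292.020°, normalized to (−180°, 180°] → -67.980°.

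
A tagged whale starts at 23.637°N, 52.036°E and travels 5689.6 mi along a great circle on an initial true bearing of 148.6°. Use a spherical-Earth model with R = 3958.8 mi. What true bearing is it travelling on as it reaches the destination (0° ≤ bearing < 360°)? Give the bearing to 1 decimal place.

Angular distance δ = d/R = 5689.6 / 3958.8 = 1.437203 rad.
Start latitude φ₁ = 0.412543 rad; initial bearing θ = 2.593559 rad.
Destination latitude: φ₂ = arcsin( sin φ₁ cos δ + cos φ₁ sin δ cos θ ) = arcsin(-0.721570) = -46.184°.
Then Δλ = atan2(0.473046, 0.422503) = 0.841777 rad, from sin θ sin δ cos φ₁ over cos δ − sin φ₁ sin φ₂.
λ₂ = λ₁ + Δλ = 100.266°.
The forward bearing on arrival equals the back-azimuth from the destination plus 180°.
Back-azimuth from P₂ (-46.2°, 100.3°) to P₁ (23.6°, 52.0°), with Δλ' = λ₁ − λ₂ = -48.2°: atan2( sin Δλ' cos φ₁ , cos φ₂ sin φ₁ − sin φ₂ cos φ₁ cos Δλ' ) = 316.4°.
Final bearing = (316.4° + 180°) mod 360° = 136.4°.

final bearing 136.4°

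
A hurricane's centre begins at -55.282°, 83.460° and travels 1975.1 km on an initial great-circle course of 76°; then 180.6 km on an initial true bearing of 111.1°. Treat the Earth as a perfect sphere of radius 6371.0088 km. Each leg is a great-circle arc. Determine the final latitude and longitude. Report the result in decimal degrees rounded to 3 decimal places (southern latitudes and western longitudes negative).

latitude -48.357°, longitude 111.885°

Apply the spherical direct solution leg by leg, carrying full precision between legs.
Leg 1: from (-55.282°, 83.460°), δ = 1975.1/6371.0088 = 0.310014 rad, θ = 76° → φ = -47.795°, λ = 109.604°.
Leg 2: from (-47.795°, 109.604°), δ = 180.6/6371.0088 = 0.028347 rad, θ = 111.1° → φ = -48.357°, λ = 111.885°.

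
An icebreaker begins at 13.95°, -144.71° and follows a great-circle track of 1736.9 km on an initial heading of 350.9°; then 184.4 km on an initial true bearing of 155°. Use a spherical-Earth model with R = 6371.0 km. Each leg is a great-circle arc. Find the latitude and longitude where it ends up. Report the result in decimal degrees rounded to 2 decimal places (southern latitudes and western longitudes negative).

latitude 27.85°, longitude -146.72°

Apply the spherical direct solution leg by leg, carrying full precision between legs.
Leg 1: from (13.95°, -144.71°), δ = 1736.9/6371 = 0.272626 rad, θ = 350.9° → φ = 29.35°, λ = -147.51°.
Leg 2: from (29.35°, -147.51°), δ = 184.4/6371 = 0.028944 rad, θ = 155° → φ = 27.85°, λ = -146.72°.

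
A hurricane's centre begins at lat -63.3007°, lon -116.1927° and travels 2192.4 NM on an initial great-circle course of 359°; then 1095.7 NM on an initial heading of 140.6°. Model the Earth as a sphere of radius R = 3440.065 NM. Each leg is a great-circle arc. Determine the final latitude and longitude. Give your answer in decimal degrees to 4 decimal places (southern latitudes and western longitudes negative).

latitude -40.0934°, longitude -101.7994°

Apply the spherical direct solution leg by leg, carrying full precision between legs.
Leg 1: from (-63.3007°, -116.1927°), δ = 2192.4/3440.065 = 0.637314 rad, θ = 359° → φ = -26.7879°, λ = -116.8593°.
Leg 2: from (-26.7879°, -116.8593°), δ = 1095.7/3440.065 = 0.318511 rad, θ = 140.6° → φ = -40.0934°, λ = -101.7994°.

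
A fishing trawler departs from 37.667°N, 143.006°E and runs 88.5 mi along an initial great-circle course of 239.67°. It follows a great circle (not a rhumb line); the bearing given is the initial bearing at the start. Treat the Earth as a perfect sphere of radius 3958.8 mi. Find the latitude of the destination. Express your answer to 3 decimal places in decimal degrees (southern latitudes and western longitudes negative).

latitude 37.012°

The arc subtends δ = 88.5/3958.8 = 0.022355 rad at the centre.
With φ₁ = 37.667° = 0.657413 rad and θ = 239.67° = 4.183031 rad:
sin φ₂ = sin φ₁ cos δ + cos φ₁ sin δ cos θ = (0.611071)(0.999750) + (0.791576)(0.022353)(-0.504980) = 0.601983
φ₂ = asin(0.601983) = 0.645982 rad = 37.012°.
Δλ = atan2( sin θ sin δ cos φ₁ , cos δ − sin φ₁ sin φ₂ ) = atan2(-0.015273, 0.631896) = -0.024165 rad = -1.385°.
λ₂ = λ₁ + Δλ = 141.621°.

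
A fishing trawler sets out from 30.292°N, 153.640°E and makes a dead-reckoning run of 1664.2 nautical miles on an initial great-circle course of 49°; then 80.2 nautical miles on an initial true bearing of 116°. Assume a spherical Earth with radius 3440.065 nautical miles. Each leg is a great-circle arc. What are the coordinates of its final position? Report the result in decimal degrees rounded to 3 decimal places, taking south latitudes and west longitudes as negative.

latitude 44.638°, longitude -174.773°

Apply the spherical direct solution leg by leg, carrying full precision between legs.
Leg 1: from (30.292°, 153.640°), δ = 1664.2/3440.065 = 0.483770 rad, θ = 49° → φ = 45.236°, λ = -176.460°.
Leg 2: from (45.236°, -176.460°), δ = 80.2/3440.065 = 0.023314 rad, θ = 116° → φ = 44.638°, λ = -174.773°.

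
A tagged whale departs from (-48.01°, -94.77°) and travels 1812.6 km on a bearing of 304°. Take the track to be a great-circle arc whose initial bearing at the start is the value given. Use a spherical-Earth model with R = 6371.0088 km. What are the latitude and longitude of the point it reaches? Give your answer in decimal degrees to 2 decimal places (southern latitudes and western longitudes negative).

Central angle δ = d/R = 0.284508 rad.
Converting: φ₁ = -0.837933 rad, θ = 5.305801 rad.
sin φ₂ = sin φ₁ cos δ + cos φ₁ sin δ cos θ = (-0.743262)(0.959800) + (0.669001)(0.280685)(0.559193) = -0.608378
φ₂ = asin(-0.608378) = -0.654015 rad = -37.47°.
Then Δλ = atan2(-0.155675, 0.507616) = -0.297573 rad, from sin θ sin δ cos φ₁ over cos δ − sin φ₁ sin φ₂.
λ₂ = -94.77° + -17.05° = -111.82°.

latitude -37.47°, longitude -111.82°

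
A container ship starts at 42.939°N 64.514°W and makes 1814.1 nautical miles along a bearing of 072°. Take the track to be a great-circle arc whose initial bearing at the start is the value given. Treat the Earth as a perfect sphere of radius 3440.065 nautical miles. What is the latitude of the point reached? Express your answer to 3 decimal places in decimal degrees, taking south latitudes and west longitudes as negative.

δ = 1814.1/3440.065 = 0.527345 rad (30.2146°).
Converting: φ₁ = 0.749427 rad, θ = 1.256637 rad.
sin φ₂ = sin φ₁ cos δ + cos φ₁ sin δ cos θ = (0.681219)(0.864146) + (0.732079)(0.503241)(0.309017) = 0.702519
φ₂ = asin(0.702519) = 0.778931 rad = 44.629°.
For the longitude increment, Δλ = atan2( sin θ sin δ cos φ₁, cos δ − sin φ₁ sin φ₂ ) = atan2(0.350381, 0.385577) = 42.262°.
λ₂ = λ₁ + Δλ = -22.252°.

latitude 44.629°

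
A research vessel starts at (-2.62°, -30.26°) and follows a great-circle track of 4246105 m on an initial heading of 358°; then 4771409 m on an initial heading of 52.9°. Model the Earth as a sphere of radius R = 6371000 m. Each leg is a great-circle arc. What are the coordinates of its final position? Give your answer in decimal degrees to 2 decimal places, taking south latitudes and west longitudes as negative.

Apply the spherical direct solution leg by leg, carrying full precision between legs.
Leg 1: from (-2.62°, -30.26°), δ = 4246105/6371000 = 0.666474 rad, θ = 358° → φ = 35.54°, λ = -31.78°.
Leg 2: from (35.54°, -31.78°), δ = 4771409/6371000 = 0.748926 rad, θ = 52.9° → φ = 49.46°, λ = 24.88°.

latitude 49.46°, longitude 24.88°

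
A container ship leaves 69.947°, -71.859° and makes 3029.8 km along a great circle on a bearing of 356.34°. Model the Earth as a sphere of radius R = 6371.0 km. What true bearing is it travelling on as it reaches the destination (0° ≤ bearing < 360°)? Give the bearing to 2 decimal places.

δ = 3029.8/6371 = 0.475561 rad (27.2476°).
With φ₁ = 69.947° = 1.220805 rad and θ = 356.34° = 6.219306 rad:
Destination latitude: φ₂ = arcsin( sin φ₁ cos δ + cos φ₁ sin δ cos θ ) = arcsin(0.991806) = 82.660°.
For the longitude increment, Δλ = atan2( sin θ sin δ cos φ₁, cos δ − sin φ₁ sin φ₂ ) = atan2(-0.010021, -0.042643) = -166.775°.
λ₂ = -71.859° + -166.775° = -238.634°, normalized to (−180°, 180°] → 121.366°.
The forward bearing on arrival equals the back-azimuth from the destination plus 180°.
Back-azimuth from P₂ (82.66°, 121.37°) to P₁ (69.95°, -71.86°), with Δλ' = λ₁ − λ₂ = -193.22°: atan2( sin Δλ' cos φ₁ , cos φ₂ sin φ₁ − sin φ₂ cos φ₁ cos Δλ' ) = 9.87°.
Final bearing = (9.87° + 180°) mod 360° = 189.87°.

final bearing 189.87°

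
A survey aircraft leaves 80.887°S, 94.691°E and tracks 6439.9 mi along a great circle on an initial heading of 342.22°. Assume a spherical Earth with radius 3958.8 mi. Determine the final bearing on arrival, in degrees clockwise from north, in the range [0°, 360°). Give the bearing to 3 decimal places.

Angular distance δ = d/R = 6439.9 / 3958.8 = 1.626730 rad.
With φ₁ = -80.887° = -1.411744 rad and θ = 342.22° = 5.972866 rad:
Destination latitude: φ₂ = arcsin( sin φ₁ cos δ + cos φ₁ sin δ cos θ ) = arcsin(0.205780) = 11.875°.
Then Δλ = atan2(-0.048288, 0.147278) = -0.316827 rad, from sin θ sin δ cos φ₁ over cos δ − sin φ₁ sin φ₂.
λ₂ = 94.691° + -18.153° = 76.538°.
The forward bearing on arrival equals the back-azimuth from the destination plus 180°.
Back-azimuth from P₂ (11.875°, 76.538°) to P₁ (-80.887°, 94.691°), with Δλ' = λ₁ − λ₂ = 18.153°: atan2( sin Δλ' cos φ₁ , cos φ₂ sin φ₁ − sin φ₂ cos φ₁ cos Δλ' ) = 177.167°.
Final bearing = (177.167° + 180°) mod 360° = 357.167°.

final bearing 357.167°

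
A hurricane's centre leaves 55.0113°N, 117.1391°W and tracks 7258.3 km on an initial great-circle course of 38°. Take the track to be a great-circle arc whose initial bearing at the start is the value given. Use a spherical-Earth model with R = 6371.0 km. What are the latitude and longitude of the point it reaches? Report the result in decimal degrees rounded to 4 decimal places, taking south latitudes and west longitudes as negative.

latitude 48.8594°, longitude 4.6491°

δ = 7258.3/6371 = 1.139272 rad (65.2755°).
Start latitude φ₁ = 0.960128 rad; initial bearing θ = 0.663225 rad.
sin φ₂ = sin φ₁ cos δ + cos φ₁ sin δ cos θ = (0.819265)(0.418256) + (0.573415)(0.908329)(0.788011) = 0.753098
φ₂ = asin(0.753098) = 0.852758 rad = 48.8594°.
Then Δλ = atan2(0.320667, -0.198730) = 2.125605 rad, from sin θ sin δ cos φ₁ over cos δ − sin φ₁ sin φ₂.
λ₂ = -117.1391° + 121.7882° = 4.6491°.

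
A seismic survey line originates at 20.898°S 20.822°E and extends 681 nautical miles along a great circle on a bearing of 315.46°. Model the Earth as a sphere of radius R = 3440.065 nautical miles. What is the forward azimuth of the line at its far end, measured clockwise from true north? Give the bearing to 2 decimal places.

final bearing 317.81°

Angular distance δ = d/R = 681 / 3440.065 = 0.197961 rad.
Converting: φ₁ = -0.364739 rad, θ = 5.505816 rad.
sin φ₂ = sin φ₁ cos δ + cos φ₁ sin δ cos θ = (-0.356705)(0.980470) + (0.934217)(0.196671)(0.712761) = -0.218781
φ₂ = asin(-0.218781) = -0.220565 rad = -12.637°.
For the longitude increment, Δλ = atan2( sin θ sin δ cos φ₁, cos δ − sin φ₁ sin φ₂ ) = atan2(-0.128872, 0.902429) = -8.127°.
λ₂ = 20.822° + -8.127° = 12.695°.
The forward bearing on arrival equals the back-azimuth from the destination plus 180°.
Back-azimuth from P₂ (-12.64°, 12.69°) to P₁ (-20.90°, 20.82°), with Δλ' = λ₁ − λ₂ = 8.13°: atan2( sin Δλ' cos φ₁ , cos φ₂ sin φ₁ − sin φ₂ cos φ₁ cos Δλ' ) = 137.81°.
Final bearing = (137.81° + 180°) mod 360° = 317.81°.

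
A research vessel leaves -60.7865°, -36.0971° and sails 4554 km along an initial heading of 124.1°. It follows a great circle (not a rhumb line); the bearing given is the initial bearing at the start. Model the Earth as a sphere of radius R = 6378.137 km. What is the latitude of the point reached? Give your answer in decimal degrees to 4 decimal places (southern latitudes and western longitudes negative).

Angular distance δ = d/R = 4554 / 6378.137 = 0.714002 rad.
Start latitude φ₁ = -1.060925 rad; initial bearing θ = 2.165954 rad.
Destination latitude: φ₂ = arcsin( sin φ₁ cos δ + cos φ₁ sin δ cos θ ) = arcsin(-0.838811) = -57.0148°.
Then Δλ = atan2(0.264661, 0.023627) = 1.481759 rad, from sin θ sin δ cos φ₁ over cos δ − sin φ₁ sin φ₂.
λ₂ = λ₁ + Δλ = 48.8014°.

latitude -57.0148°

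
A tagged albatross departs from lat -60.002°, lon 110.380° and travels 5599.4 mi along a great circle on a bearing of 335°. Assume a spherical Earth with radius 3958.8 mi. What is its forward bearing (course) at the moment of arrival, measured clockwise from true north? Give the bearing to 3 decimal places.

final bearing 347.147°

δ = 5599.4/3958.8 = 1.414419 rad (81.0402°).
Start latitude φ₁ = -1.047232 rad; initial bearing θ = 5.846853 rad.
Destination latitude: φ₂ = arcsin( sin φ₁ cos δ + cos φ₁ sin δ cos θ ) = arcsin(0.312719) = 18.223°.
Then Δλ = atan2(-0.208718, 0.426569) = -0.455047 rad, from sin θ sin δ cos φ₁ over cos δ − sin φ₁ sin φ₂.
Hence λ₂ = 110.380° + -26.072° = 84.308°.
The forward bearing on arrival equals the back-azimuth from the destination plus 180°.
Back-azimuth from P₂ (18.223°, 84.308°) to P₁ (-60.002°, 110.380°), with Δλ' = λ₁ − λ₂ = 26.072°: atan2( sin Δλ' cos φ₁ , cos φ₂ sin φ₁ − sin φ₂ cos φ₁ cos Δλ' ) = 167.147°.
Final bearing = (167.147° + 180°) mod 360° = 347.147°.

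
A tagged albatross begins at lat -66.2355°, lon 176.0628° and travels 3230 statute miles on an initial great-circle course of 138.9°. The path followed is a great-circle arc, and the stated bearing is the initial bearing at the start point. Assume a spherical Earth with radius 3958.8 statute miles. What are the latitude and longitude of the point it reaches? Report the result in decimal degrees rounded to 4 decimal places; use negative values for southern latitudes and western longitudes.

The arc subtends δ = 3230/3958.8 = 0.815904 rad at the centre.
Converting: φ₁ = -1.156028 rad, θ = 2.424262 rad.
sin φ₂ = sin φ₁ cos δ + cos φ₁ sin δ cos θ = (-0.915210)(0.685210) + (0.402978)(0.728345)(-0.753563) = -0.848287
φ₂ = asin(-0.848287) = -1.012743 rad = -58.0259°.
Then Δλ = atan2(0.192944, -0.091150) = 2.012136 rad, from sin θ sin δ cos φ₁ over cos δ − sin φ₁ sin φ₂.
λ₂ = 176.0628° + 115.2869° = 291.3497°, normalized to (−180°, 180°] → -68.6503°.

latitude -58.0259°, longitude -68.6503°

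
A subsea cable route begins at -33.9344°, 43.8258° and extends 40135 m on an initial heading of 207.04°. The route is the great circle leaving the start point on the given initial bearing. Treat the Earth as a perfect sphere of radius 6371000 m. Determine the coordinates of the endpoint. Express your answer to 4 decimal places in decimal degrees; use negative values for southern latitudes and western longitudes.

Angular distance δ = d/R = 40135 / 6371000 = 0.006300 rad.
With φ₁ = -33.9344° = -0.592267 rad and θ = 207.04° = 3.613530 rad:
sin φ₂ = sin φ₁ cos δ + cos φ₁ sin δ cos θ = (-0.558243)(0.999980) + (0.829677)(0.006300)(-0.890689) = -0.562888
φ₂ = asin(-0.562888) = -0.597875 rad = -34.2557°.
Δλ = atan2( sin θ sin δ cos φ₁ , cos δ − sin φ₁ sin φ₂ ) = atan2(-0.002376, 0.685752) = -0.003465 rad = -0.1985°.
λ₂ = 43.8258° + -0.1985° = 43.6273°.

latitude -34.2557°, longitude 43.6273°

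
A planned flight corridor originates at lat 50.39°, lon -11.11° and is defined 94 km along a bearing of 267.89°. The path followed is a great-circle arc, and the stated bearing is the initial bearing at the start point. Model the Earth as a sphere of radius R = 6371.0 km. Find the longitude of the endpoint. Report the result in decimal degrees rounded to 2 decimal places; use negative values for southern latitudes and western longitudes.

δ = 94/6371 = 0.014754 rad (0.8454°).
With φ₁ = 50.39° = 0.879471 rad and θ = 267.89° = 4.675563 rad:
sin φ₂ = sin φ₁ cos δ + cos φ₁ sin δ cos θ = (0.770402)(0.999891) + (0.637558)(0.014754)(-0.036818) = 0.769972
φ₂ = asin(0.769972) = 0.878797 rad = 50.35°.
Then Δλ = atan2(-0.009400, 0.406703) = -0.023109 rad, from sin θ sin δ cos φ₁ over cos δ − sin φ₁ sin φ₂.
λ₂ = -11.11° + -1.32° = -12.43°.

longitude -12.43°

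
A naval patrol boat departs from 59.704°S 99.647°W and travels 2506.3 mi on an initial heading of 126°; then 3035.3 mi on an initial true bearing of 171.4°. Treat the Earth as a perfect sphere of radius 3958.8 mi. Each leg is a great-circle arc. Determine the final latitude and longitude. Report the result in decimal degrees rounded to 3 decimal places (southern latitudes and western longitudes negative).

latitude -74.586°, longitude 134.842°

Apply the spherical direct solution leg by leg, carrying full precision between legs.
Leg 1: from (-59.704°, -99.647°), δ = 2506.3/3958.8 = 0.633096 rad, θ = 126° → φ = -60.637°, λ = -22.184°.
Leg 2: from (-60.637°, -22.184°), δ = 3035.3/3958.8 = 0.766722 rad, θ = 171.4° → φ = -74.586°, λ = 134.842°.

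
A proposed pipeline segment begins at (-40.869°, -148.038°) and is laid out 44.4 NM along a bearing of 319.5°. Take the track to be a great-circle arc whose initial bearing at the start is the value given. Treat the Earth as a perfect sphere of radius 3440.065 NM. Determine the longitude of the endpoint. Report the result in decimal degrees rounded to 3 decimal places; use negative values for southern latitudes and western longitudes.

Angular distance δ = d/R = 44.4 / 3440.065 = 0.012907 rad.
With φ₁ = -40.869° = -0.713299 rad and θ = 319.5° = 5.576327 rad:
Destination latitude: φ₂ = arcsin( sin φ₁ cos δ + cos φ₁ sin δ cos θ ) = arcsin(-0.646856) = -40.305°.
For the longitude increment, Δλ = atan2( sin θ sin δ cos φ₁, cos δ − sin φ₁ sin φ₂ ) = atan2(-0.006339, 0.576658) = -0.630°.
λ₂ = -148.038° + -0.630° = -148.668°.

longitude -148.668°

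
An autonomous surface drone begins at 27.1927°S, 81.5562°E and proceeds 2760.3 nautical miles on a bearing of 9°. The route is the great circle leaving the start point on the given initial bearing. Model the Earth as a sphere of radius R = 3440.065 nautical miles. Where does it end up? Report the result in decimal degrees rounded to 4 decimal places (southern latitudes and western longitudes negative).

δ = 2760.3/3440.065 = 0.802398 rad (45.9740°).
Start latitude φ₁ = -0.474602 rad; initial bearing θ = 0.157080 rad.
Applying the spherical law of cosines for sides, sin φ₂ = sin φ₁ cos δ + cos φ₁ sin δ cos θ = 0.314083, so φ₂ = 18.3054°.
Then Δλ = atan2(0.100048, 0.838516) = 0.118755 rad, from sin θ sin δ cos φ₁ over cos δ − sin φ₁ sin φ₂.
λ₂ = 81.5562° + 6.8041° = 88.3603°.

latitude 18.3054°, longitude 88.3603°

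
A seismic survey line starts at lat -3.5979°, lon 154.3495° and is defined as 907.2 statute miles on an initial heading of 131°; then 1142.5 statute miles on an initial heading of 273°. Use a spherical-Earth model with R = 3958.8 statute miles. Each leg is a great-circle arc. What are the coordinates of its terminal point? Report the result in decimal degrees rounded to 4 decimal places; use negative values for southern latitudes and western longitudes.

latitude -10.7549°, longitude 147.6321°

Apply the spherical direct solution leg by leg, carrying full precision between legs.
Leg 1: from (-3.5979°, 154.3495°), δ = 907.2/3958.8 = 0.229160 rad, θ = 131° → φ = -12.1136°, λ = 164.4482°.
Leg 2: from (-12.1136°, 164.4482°), δ = 1142.5/3958.8 = 0.288598 rad, θ = 273° → φ = -10.7549°, λ = 147.6321°.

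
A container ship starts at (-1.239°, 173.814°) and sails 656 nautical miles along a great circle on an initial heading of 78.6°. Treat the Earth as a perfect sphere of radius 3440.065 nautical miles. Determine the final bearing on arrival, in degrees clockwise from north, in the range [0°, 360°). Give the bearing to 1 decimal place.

final bearing 78.6°

Central angle δ = d/R = 0.190694 rad.
Start latitude φ₁ = -0.021625 rad; initial bearing θ = 1.371829 rad.
Destination latitude: φ₂ = arcsin( sin φ₁ cos δ + cos φ₁ sin δ cos θ ) = arcsin(0.016224) = 0.930°.
Then Δλ = atan2(0.185758, 0.982224) = 0.186912 rad, from sin θ sin δ cos φ₁ over cos δ − sin φ₁ sin φ₂.
λ₂ = 173.814° + 10.709° = 184.523°, normalized to (−180°, 180°] → -175.477°.
The forward bearing on arrival equals the back-azimuth from the destination plus 180°.
Back-azimuth from P₂ (0.9°, -175.5°) to P₁ (-1.2°, 173.8°), with Δλ' = λ₁ − λ₂ = 349.3°: atan2( sin Δλ' cos φ₁ , cos φ₂ sin φ₁ − sin φ₂ cos φ₁ cos Δλ' ) = 258.6°.
Final bearing = (258.6° + 180°) mod 360° = 78.6°.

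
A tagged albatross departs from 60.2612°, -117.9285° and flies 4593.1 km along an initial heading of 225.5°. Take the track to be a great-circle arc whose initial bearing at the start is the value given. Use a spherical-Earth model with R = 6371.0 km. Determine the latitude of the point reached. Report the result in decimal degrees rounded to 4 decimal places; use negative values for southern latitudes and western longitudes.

The arc subtends δ = 4593.1/6371 = 0.720939 rad at the centre.
Converting: φ₁ = 1.051756 rad, θ = 3.935717 rad.
sin φ₂ = sin φ₁ cos δ + cos φ₁ sin δ cos θ = (0.868296)(0.751186) + (0.496047)(0.660090)(-0.700909) = 0.422749
φ₂ = asin(0.422749) = 0.436477 rad = 25.0083°.
Δλ = atan2( sin θ sin δ cos φ₁ , cos δ − sin φ₁ sin φ₂ ) = atan2(-0.233544, 0.384115) = -0.546284 rad = -31.2998°.
λ₂ = λ₁ + Δλ = -149.2283°.

latitude 25.0083°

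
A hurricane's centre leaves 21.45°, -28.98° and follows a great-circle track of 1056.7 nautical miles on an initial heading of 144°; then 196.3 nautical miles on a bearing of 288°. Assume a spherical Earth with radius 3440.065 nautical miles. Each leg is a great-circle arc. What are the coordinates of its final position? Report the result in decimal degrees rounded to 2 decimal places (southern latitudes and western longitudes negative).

latitude 7.94°, longitude -21.81°

Apply the spherical direct solution leg by leg, carrying full precision between legs.
Leg 1: from (21.45°, -28.98°), δ = 1056.7/3440.065 = 0.307174 rad, θ = 144° → φ = 6.94°, λ = -18.67°.
Leg 2: from (6.94°, -18.67°), δ = 196.3/3440.065 = 0.057063 rad, θ = 288° → φ = 7.94°, λ = -21.81°.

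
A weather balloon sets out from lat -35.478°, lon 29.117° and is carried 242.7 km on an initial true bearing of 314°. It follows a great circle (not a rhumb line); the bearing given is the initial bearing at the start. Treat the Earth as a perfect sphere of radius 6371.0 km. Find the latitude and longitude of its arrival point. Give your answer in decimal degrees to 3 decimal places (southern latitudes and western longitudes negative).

latitude -33.947°, longitude 27.224°

Angular distance δ = d/R = 242.7 / 6371 = 0.038094 rad.
Converting: φ₁ = -0.619208 rad, θ = 5.480334 rad.
Destination latitude: φ₂ = arcsin( sin φ₁ cos δ + cos φ₁ sin δ cos θ ) = arcsin(-0.558425) = -33.947°.
Then Δλ = atan2(-0.022310, 0.675170) = -0.033031 rad, from sin θ sin δ cos φ₁ over cos δ − sin φ₁ sin φ₂.
λ₂ = 29.117° + -1.893° = 27.224°.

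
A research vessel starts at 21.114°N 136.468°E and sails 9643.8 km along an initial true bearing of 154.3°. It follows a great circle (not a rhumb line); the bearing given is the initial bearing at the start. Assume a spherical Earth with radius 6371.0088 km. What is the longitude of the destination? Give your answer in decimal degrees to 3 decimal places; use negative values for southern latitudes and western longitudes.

Angular distance δ = d/R = 9643.8 / 6371.0088 = 1.513701 rad.
Start latitude φ₁ = 0.368509 rad; initial bearing θ = 2.693043 rad.
Destination latitude: φ₂ = arcsin( sin φ₁ cos δ + cos φ₁ sin δ cos θ ) = arcsin(-0.818658) = -54.951°.
For the longitude increment, Δλ = atan2( sin θ sin δ cos φ₁, cos δ − sin φ₁ sin φ₂ ) = atan2(0.403886, 0.351966) = 48.930°.
λ₂ = 136.468° + 48.930° = 185.398°, normalized to (−180°, 180°] → -174.602°.

longitude -174.602°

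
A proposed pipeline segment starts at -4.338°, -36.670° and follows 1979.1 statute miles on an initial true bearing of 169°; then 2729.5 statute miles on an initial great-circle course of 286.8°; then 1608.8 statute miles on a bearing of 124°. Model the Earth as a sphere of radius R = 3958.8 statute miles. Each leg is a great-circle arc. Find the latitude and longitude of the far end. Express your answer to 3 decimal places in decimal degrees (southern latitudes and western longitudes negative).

latitude -26.778°, longitude -47.990°

Apply the spherical direct solution leg by leg, carrying full precision between legs.
Leg 1: from (-4.338°, -36.670°), δ = 1979.1/3958.8 = 0.499924 rad, θ = 169° → φ = -32.384°, λ = -30.452°.
Leg 2: from (-32.384°, -30.452°), δ = 2729.5/3958.8 = 0.689477 rad, θ = 286.8° → φ = -14.950°, λ = -69.526°.
Leg 3: from (-14.950°, -69.526°), δ = 1608.8/3958.8 = 0.406386 rad, θ = 124° → φ = -26.778°, λ = -47.990°.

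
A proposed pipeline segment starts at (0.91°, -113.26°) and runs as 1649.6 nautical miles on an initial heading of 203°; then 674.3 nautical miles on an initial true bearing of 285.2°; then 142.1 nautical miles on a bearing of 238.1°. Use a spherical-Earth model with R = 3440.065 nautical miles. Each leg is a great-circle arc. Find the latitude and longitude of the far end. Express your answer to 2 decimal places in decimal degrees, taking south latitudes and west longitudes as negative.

latitude -22.10°, longitude -138.43°

Apply the spherical direct solution leg by leg, carrying full precision between legs.
Leg 1: from (0.91°, -113.26°), δ = 1649.6/3440.065 = 0.479526 rad, θ = 203° → φ = -24.24°, λ = -124.66°.
Leg 2: from (-24.24°, -124.66°), δ = 674.3/3440.065 = 0.196014 rad, θ = 285.2° → φ = -20.86°, λ = -136.27°.
Leg 3: from (-20.86°, -136.27°), δ = 142.1/3440.065 = 0.041307 rad, θ = 238.1° → φ = -22.10°, λ = -138.43°.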